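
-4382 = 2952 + -7334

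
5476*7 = 38332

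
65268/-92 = -16317/23≈-709.43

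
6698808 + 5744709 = 12443517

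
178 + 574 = 752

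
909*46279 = 42067611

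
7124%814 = 612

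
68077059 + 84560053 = 152637112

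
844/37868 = 211/9467 ≈ 0.0223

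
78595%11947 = 6913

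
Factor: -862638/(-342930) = 5^(-1) * 19^1 * 47^1 * 71^(-1) = 893/355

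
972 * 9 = 8748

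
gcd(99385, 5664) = 1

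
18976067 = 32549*583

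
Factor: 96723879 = 3^1 * 7^1 * 41^1 * 112339^1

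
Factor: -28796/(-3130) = 2^1 * 5^(-1) * 23^1 = 46/5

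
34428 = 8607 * 4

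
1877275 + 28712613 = 30589888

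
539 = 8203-7664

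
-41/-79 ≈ 0.519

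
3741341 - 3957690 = -216349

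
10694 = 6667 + 4027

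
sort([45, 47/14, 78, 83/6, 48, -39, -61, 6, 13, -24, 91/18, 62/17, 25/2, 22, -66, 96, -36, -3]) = [-66, -61, -39, -36, -24, -3, 47/14, 62/17, 91/18, 6, 25/2, 13, 83/6, 22, 45, 48, 78, 96]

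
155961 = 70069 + 85892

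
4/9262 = 2/4631 ≈ 0.000432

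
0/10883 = 0 = 0.00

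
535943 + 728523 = 1264466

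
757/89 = 8 + 45/89 ≈ 8.51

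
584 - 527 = 57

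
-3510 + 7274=3764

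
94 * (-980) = -92120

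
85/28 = 3 + 1/28 ≈ 3.04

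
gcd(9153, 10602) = 9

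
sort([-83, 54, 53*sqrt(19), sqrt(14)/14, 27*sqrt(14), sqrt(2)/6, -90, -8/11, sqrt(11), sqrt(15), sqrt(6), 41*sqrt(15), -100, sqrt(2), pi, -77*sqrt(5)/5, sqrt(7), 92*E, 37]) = [-100, -90, -83, -77*sqrt(5)/5, -8/11, sqrt(2)/6, sqrt(14)/14, sqrt(2), sqrt(6), sqrt(7), pi, sqrt(11), sqrt(15), 37, 54, 27*sqrt(14), 41*sqrt(15), 53*sqrt(19), 92*E]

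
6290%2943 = 404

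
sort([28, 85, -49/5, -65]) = [-65, -49/5, 28, 85]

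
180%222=180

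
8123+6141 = 14264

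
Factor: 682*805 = 2^1*5^1*7^1*11^1*23^1*31^1 = 549010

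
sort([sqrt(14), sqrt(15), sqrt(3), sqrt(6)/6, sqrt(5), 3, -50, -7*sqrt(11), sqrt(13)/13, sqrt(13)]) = [-50, -7*sqrt(11), sqrt(13)/13, sqrt(6)/6, sqrt(3), sqrt(5), 3, sqrt(13), sqrt(14), sqrt(15)]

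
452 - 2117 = -1665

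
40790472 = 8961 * 4552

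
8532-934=7598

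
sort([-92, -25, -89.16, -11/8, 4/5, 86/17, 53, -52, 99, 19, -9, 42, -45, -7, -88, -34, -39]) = [-92, -89.16, -88, -52, -45, -39, -34, -25, -9, -7, -11/8, 4/5, 86/17, 19, 42, 53, 99]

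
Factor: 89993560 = 2^3 * 5^1 * 673^1 * 3343^1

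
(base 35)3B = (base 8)164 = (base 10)116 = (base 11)A6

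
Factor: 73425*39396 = 2^2*3^2*5^2*7^2*11^1*67^1*89^1 = 2892651300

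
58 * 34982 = 2028956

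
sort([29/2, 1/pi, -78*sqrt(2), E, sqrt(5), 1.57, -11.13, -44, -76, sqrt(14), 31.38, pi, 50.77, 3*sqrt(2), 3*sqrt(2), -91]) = [-78*sqrt(2), -91, -76, -44, -11.13, 1/pi, 1.57, sqrt(5), E, pi, sqrt(14), 3*sqrt(2), 3*sqrt(2), 29/2, 31.38, 50.77]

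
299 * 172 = 51428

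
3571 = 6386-2815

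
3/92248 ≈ 0.0000325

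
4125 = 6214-2089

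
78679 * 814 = 64044706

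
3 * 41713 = 125139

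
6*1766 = 10596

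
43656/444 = 98+12/37 ≈ 98.32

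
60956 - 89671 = -28715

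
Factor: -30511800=-1*2^3*3^2*5^2*11^1*23^1*67^1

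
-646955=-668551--21596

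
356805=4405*81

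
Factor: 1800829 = 1800829^1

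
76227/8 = 9528 + 3/8 ≈ 9528.38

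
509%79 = 35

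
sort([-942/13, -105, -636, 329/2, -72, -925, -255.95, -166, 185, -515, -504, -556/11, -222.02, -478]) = [-925, -636, -515, -504, -478, -255.95, -222.02, -166, -105, -942/13, -72, -556/11, 329/2, 185]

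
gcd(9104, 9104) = 9104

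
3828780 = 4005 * 956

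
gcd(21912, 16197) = 3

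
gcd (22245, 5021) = 1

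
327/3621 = 109/1207≈0.0903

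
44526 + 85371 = 129897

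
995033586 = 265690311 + 729343275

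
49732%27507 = 22225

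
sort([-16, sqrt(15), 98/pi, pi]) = [-16, pi, sqrt(15), 98/pi]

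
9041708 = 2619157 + 6422551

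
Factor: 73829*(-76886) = -1*2^1*7^1*37^1*53^1*199^1*1039^1 = -5676416494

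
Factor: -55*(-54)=2^1*3^3*5^1*11^1=2970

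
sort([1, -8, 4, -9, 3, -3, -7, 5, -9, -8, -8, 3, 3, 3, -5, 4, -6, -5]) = [-9, -9, -8, -8, -8, -7, -6, -5, -5, -3, 1, 3, 3, 3, 3, 4, 4, 5]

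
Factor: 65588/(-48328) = -1*2^(-1)*7^(-1)*19^1 = -19/14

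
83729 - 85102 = -1373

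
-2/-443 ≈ 0.00451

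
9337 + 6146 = 15483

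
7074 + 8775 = 15849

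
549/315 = 61/35 ≈ 1.74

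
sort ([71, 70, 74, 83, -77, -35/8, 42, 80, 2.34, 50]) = [-77, -35/8, 2.34, 42, 50, 70, 71, 74, 80, 83]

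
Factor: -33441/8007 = -1 * 17^(-1) * 71^1 = -71/17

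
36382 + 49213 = 85595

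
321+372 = 693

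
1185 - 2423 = -1238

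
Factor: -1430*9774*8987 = -1*2^2*3^3*5^1*11^2*13^1*19^1*43^1*181^1 = -125609681340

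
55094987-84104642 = -29009655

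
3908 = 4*977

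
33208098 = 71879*462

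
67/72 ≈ 0.931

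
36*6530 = 235080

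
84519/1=84519=84519.00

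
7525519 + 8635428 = 16160947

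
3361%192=97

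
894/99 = 298/33 ≈ 9.03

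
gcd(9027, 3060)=153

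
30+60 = 90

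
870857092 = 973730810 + -102873718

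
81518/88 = 926 + 15/44 ≈ 926.34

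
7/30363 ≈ 0.000231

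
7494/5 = 1498 + 4/5 = 1498.80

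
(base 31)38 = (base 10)101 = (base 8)145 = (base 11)92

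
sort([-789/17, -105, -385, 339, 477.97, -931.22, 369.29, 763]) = [-931.22, -385, -105, -789/17, 339, 369.29, 477.97, 763]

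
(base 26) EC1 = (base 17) 1GE2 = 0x2631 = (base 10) 9777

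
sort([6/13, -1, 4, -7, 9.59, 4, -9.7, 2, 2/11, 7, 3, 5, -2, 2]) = [-9.7, -7, -2, -1, 2/11, 6/13, 2, 2, 3, 4, 4, 5, 7, 9.59]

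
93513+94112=187625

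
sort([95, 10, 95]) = [10, 95, 95]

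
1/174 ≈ 0.00575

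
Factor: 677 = 677^1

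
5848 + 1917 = 7765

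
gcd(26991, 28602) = 9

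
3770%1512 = 746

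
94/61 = 1 + 33/61≈1.54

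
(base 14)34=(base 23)20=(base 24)1m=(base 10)46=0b101110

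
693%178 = 159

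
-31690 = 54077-85767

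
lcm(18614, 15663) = 1284366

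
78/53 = 1+25/53 ≈ 1.47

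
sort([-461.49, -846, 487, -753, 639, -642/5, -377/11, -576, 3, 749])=[-846, -753, -576, -461.49, -642/5, -377/11, 3, 487, 639, 749]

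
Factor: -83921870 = -1 * 2^1 * 5^1 * 1427^1 * 5881^1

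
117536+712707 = 830243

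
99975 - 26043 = 73932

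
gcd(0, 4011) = 4011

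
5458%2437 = 584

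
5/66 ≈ 0.0758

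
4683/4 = 1170 + 3/4 = 1170.75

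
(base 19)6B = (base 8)175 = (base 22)5F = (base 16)7D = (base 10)125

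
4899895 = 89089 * 55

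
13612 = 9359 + 4253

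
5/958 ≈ 0.00522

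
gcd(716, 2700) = 4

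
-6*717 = -4302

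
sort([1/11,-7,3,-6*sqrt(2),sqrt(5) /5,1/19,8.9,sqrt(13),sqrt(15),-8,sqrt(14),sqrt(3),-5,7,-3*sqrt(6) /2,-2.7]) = [-6*sqrt(2),-8,-7,-5,-3*sqrt(6) /2,-2.7,1/19,1/11,sqrt(5) /5,sqrt(3),3,sqrt(13),sqrt(14),sqrt(15),7,8.9]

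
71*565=40115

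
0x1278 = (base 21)af3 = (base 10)4728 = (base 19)d1g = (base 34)432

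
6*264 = 1584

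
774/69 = 11 + 5/23 ≈ 11.22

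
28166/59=477 + 23/59 ≈ 477.39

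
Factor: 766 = 2^1 * 383^1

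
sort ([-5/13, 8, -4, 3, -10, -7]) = [-10, -7, -4, -5/13, 3, 8]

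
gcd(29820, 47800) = 20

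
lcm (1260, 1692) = 59220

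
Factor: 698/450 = 3^(-2) * 5^(-2) * 349^1 = 349/225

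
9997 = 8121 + 1876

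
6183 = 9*687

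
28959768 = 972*29794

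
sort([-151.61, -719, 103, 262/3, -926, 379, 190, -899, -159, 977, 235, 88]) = [-926, -899, -719, -159, -151.61, 262/3, 88, 103, 190, 235, 379, 977]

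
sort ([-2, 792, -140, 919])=[-140, -2, 792, 919]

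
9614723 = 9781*983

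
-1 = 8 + -9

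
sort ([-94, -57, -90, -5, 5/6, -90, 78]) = [-94, -90, -90, -57, -5, 5/6, 78]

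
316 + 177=493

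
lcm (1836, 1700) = 45900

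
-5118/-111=1706/37 ≈ 46.11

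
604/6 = 100 + 2/3≈100.67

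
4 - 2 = 2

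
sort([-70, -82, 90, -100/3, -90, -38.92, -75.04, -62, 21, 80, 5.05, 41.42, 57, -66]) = [-90, -82, -75.04, -70, -66, -62, -38.92, -100/3, 5.05, 21, 41.42, 57, 80, 90]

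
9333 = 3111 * 3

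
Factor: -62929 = -1 * 62929^1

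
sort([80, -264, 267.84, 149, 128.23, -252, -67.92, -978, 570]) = [-978, -264, -252, -67.92, 80, 128.23, 149, 267.84, 570]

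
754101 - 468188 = 285913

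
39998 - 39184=814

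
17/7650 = 1/450 ≈ 0.00222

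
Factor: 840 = 2^3 * 3^1 * 5^1 * 7^1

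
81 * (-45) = -3645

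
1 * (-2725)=-2725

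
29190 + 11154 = 40344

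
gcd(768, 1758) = 6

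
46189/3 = 15396 + 1/3 ≈ 15396.33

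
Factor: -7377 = -1 * 3^1 * 2459^1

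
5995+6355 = 12350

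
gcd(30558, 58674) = 66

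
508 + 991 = 1499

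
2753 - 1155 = 1598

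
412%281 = 131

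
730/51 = 14 + 16/51 ≈ 14.31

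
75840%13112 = 10280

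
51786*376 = 19471536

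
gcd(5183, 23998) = 71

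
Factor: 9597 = 3^1*7^1*457^1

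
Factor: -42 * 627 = -1 * 2^1 * 3^2 * 7^1 * 11^1 * 19^1 = -26334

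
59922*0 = 0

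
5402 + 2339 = 7741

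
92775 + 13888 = 106663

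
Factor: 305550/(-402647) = -1 * 2^1 * 3^2 * 5^2 * 593^(-1) = -450/593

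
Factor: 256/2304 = 3^(-2) = 1/9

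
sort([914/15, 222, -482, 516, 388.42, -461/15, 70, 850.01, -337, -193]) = [-482, -337, -193, -461/15, 914/15, 70, 222, 388.42, 516, 850.01]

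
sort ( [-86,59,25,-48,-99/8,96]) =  [-86,-48,-99/8,25,59,96]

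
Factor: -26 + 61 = 5^1*7^1 = 35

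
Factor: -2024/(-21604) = 2^1*23^1*491^(-1) = 46/491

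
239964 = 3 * 79988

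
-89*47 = -4183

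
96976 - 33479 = 63497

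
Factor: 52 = 2^2 * 13^1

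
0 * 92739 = 0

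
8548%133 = 36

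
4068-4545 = -477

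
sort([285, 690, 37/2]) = [37/2, 285, 690]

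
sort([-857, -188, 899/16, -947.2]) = [-947.2, -857, -188, 899/16]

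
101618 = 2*50809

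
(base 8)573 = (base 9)461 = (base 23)gb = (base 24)fj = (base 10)379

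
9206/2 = 4603 = 4603.00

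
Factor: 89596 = 2^2*13^1*1723^1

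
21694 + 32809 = 54503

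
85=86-1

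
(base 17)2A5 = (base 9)1026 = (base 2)1011110001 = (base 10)753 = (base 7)2124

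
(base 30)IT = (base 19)1AI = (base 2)1000111001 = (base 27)L2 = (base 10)569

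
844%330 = 184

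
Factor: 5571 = 3^2*619^1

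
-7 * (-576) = 4032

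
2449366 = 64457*38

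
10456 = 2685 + 7771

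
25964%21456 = 4508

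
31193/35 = 891 + 8/35 ≈ 891.23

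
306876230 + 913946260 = 1220822490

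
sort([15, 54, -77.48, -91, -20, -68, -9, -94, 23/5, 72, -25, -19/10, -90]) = [-94, -91, -90, -77.48, -68, -25, -20, -9, -19/10, 23/5, 15, 54, 72]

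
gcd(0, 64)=64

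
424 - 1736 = -1312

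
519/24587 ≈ 0.0211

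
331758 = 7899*42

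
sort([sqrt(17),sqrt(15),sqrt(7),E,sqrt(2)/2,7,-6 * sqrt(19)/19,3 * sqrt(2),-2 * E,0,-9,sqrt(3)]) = [-9,-2 * E,-6 * sqrt(19)/19,0,sqrt(2)/2,sqrt(3),sqrt(7),E,sqrt(15),sqrt(17),3 * sqrt(2),7]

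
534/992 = 267/496 ≈ 0.538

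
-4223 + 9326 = 5103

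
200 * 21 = 4200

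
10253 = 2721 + 7532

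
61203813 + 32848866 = 94052679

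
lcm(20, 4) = 20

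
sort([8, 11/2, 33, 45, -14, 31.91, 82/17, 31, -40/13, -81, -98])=[-98, -81, -14, -40/13, 82/17, 11/2, 8, 31, 31.91, 33, 45]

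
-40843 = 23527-64370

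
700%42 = 28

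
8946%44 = 14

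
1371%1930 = 1371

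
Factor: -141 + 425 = 2^2 * 71^1 = 284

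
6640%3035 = 570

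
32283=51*633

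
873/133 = 6+75/133 ≈ 6.56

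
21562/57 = 378 + 16/57 ≈ 378.28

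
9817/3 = 3272 + 1/3 ≈ 3272.33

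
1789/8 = 223 + 5/8 ≈ 223.63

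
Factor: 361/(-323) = -1 * 17^(-1) * 19^1 = -19/17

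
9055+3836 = 12891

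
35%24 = 11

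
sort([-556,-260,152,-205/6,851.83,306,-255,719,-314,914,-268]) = [-556,-314,-268,-260,-255,-205/6,152,306,719,851.83,914]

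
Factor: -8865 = -1*3^2*5^1*197^1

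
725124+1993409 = 2718533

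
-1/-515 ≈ 0.00194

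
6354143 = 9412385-3058242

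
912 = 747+165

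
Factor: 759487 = 19^1*71^1*563^1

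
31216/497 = 62+402/497 ≈ 62.81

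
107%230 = 107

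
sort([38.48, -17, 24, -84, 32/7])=[-84, -17, 32/7, 24, 38.48]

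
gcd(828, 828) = 828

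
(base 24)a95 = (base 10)5981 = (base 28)7hh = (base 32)5qt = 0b1011101011101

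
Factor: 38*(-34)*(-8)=2^5*17^1*19^1=10336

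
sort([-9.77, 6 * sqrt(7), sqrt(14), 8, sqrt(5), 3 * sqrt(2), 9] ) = [-9.77, sqrt(5), sqrt(14), 3 * sqrt(2), 8, 9, 6 * sqrt(7)] 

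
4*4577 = 18308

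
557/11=50 + 7/11 ≈ 50.64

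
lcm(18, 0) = 0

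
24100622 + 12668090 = 36768712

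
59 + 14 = 73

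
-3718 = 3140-6858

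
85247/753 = 113 + 158/753 ≈ 113.21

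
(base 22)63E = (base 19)851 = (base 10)2984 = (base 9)4075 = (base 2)101110101000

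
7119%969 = 336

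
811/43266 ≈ 0.0187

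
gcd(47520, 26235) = 495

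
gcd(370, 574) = 2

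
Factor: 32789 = 32789^1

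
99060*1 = 99060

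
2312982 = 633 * 3654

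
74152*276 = 20465952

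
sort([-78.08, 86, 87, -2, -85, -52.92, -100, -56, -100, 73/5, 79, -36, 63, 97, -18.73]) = [-100, -100, -85, -78.08, -56, -52.92, -36, -18.73, -2, 73/5, 63, 79, 86, 87, 97]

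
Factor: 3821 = 3821^1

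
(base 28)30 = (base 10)84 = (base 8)124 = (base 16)54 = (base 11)77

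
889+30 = 919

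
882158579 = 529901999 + 352256580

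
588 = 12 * 49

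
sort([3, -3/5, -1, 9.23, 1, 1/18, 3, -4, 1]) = [-4, -1, -3/5, 1/18, 1, 1, 3, 3, 9.23]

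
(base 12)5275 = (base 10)9017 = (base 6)105425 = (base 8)21471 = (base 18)19eh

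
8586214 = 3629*2366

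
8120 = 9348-1228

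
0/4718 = 0 = 0.00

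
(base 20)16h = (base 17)1ea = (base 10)537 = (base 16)219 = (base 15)25c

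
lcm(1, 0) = 0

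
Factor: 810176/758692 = 2^4 * 11^(-1) * 43^(-1) * 401^(-1) * 12659^1 = 202544/189673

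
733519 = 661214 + 72305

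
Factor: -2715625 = -1*5^5*11^1*79^1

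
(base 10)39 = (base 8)47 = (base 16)27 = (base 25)1e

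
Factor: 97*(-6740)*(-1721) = 2^2*5^1*97^1*337^1*1721^1 = 1125155380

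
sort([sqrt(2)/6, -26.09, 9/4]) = [-26.09, sqrt(2)/6, 9/4]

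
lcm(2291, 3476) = 100804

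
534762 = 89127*6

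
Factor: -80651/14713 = -1*14713^(-1)*80651^1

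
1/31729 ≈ 0.0000315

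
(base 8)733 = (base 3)122121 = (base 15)21a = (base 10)475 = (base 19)160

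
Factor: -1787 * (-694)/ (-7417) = -1 * 2^1 * 347^1 * 1787^1 * 7417^ (-1) = -1240178/7417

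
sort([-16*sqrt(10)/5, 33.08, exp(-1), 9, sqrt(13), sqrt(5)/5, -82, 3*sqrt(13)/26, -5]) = [-82, -16*sqrt(10)/5, -5, exp(-1), 3*sqrt(13)/26, sqrt(5)/5, sqrt(13), 9, 33.08]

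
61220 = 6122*10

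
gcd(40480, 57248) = 32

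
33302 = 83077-49775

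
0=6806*0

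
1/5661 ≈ 0.000177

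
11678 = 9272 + 2406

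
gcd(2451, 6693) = 3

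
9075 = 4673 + 4402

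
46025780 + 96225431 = 142251211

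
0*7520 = 0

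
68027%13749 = 13031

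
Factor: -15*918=-1*2^1*3^4*5^1*17^1=-13770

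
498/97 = 5 + 13/97 ≈ 5.13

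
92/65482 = 46/32741 ≈ 0.00140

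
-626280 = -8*78285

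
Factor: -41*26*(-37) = 2^1*13^1*37^1*41^1 = 39442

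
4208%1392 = 32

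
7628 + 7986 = 15614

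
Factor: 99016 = 2^3 * 12377^1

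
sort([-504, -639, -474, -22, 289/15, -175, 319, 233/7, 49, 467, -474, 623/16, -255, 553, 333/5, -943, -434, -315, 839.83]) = [-943, -639, -504, -474, -474, -434, -315, -255, -175, -22, 289/15, 233/7, 623/16, 49, 333/5, 319, 467, 553, 839.83]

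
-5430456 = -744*7299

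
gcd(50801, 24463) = 1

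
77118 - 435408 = -358290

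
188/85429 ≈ 0.00220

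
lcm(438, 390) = 28470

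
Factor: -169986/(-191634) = 19^(-1)*41^(-1)*691^1 = 691/779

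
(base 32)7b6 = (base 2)1110101100110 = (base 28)9gm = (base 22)fc2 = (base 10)7526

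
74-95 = -21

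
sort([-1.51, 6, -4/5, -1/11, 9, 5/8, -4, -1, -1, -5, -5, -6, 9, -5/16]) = [-6, -5, -5, -4, -1.51, -1, -1, -4/5, -5/16, -1/11, 5/8, 6, 9, 9]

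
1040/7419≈0.140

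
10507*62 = 651434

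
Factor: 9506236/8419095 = 2^2 * 3^(-2) * 5^(-1) * 187091^(-1) * 2376559^1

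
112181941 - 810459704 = -698277763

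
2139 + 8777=10916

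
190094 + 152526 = 342620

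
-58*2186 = -126788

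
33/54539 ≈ 0.000605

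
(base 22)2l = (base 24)2h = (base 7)122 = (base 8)101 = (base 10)65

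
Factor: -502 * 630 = -1 * 2^2 * 3^2 * 5^1 * 7^1 * 251^1 = -316260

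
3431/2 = 1715 + 1/2 = 1715.50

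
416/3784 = 52/473 ≈ 0.110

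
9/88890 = 3/29630≈0.000101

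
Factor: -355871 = -1*239^1*1489^1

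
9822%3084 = 570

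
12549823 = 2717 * 4619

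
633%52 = 9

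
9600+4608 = 14208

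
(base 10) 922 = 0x39a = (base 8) 1632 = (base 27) 174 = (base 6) 4134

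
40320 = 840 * 48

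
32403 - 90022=-57619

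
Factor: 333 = 3^2 * 37^1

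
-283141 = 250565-533706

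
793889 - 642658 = 151231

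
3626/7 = 518 = 518.00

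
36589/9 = 4065 + 4/9≈4065.44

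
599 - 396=203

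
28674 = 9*3186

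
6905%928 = 409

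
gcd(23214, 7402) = 2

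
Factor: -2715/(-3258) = 2^(-1)*3^(-1)*5^1 = 5/6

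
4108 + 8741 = 12849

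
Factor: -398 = -1 * 2^1 * 199^1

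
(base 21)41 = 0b1010101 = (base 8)125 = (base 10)85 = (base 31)2n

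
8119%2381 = 976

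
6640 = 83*80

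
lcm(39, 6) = 78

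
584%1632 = 584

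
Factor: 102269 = 31^1*3299^1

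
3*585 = 1755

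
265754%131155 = 3444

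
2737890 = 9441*290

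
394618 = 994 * 397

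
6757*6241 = 42170437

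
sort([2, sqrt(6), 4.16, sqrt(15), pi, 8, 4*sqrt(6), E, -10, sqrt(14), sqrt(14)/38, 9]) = [-10, sqrt(14)/38, 2, sqrt(6), E, pi, sqrt(14), sqrt(15), 4.16, 8, 9, 4*sqrt(6)]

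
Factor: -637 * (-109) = 7^2 * 13^1 * 109^1 = 69433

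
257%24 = 17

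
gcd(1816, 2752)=8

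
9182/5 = 1836 + 2/5 = 1836.40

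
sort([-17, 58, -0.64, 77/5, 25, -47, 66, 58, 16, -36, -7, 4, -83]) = [-83, -47, -36, -17, -7, -0.64, 4, 77/5, 16, 25, 58, 58, 66]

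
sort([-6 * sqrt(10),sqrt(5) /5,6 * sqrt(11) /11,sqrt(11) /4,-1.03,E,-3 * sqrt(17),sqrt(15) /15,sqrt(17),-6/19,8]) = [-6 * sqrt(10),-3 * sqrt(17),-1.03,-6/19,sqrt(15) /15,sqrt(5) /5,sqrt(11) /4,6 * sqrt(11) /11,E,sqrt(17),8]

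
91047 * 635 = 57814845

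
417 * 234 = 97578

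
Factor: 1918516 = 2^2*479629^1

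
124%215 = 124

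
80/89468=20/22367 ≈ 0.000894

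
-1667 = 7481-9148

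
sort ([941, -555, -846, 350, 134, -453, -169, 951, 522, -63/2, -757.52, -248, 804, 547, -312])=[-846, -757.52, -555, -453, -312, -248, -169, -63/2, 134, 350, 522, 547, 804, 941, 951]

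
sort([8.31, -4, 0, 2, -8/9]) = [-4, -8/9, 0, 2, 8.31]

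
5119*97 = 496543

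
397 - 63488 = -63091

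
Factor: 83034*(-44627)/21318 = -1*3^1*7^1*17^(-1)*19^(-1)*659^1*4057^1 = -56144823/323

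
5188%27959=5188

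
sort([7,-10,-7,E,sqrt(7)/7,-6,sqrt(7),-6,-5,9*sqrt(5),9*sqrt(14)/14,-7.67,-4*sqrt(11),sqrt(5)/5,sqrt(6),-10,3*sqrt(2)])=[-4*sqrt(11),-10,-10,-7.67,-7,-6,-6,-5,sqrt(7)/7,sqrt(5)/5,9*sqrt(14)/14,sqrt(6),sqrt(7),E,3*sqrt(2),7,9*sqrt(5)]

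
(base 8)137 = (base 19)50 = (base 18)55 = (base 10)95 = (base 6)235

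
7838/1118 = 7 + 6/559 ≈ 7.01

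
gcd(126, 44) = 2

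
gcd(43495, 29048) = 1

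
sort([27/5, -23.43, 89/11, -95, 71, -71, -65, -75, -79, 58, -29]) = [-95, -79, -75, -71, -65, -29, -23.43, 27/5, 89/11, 58, 71]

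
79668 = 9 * 8852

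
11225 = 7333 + 3892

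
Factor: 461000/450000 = 2^(-1) * 3^(-2) * 5^(-2) * 461^1 = 461/450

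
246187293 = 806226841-560039548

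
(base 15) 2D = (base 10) 43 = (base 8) 53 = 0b101011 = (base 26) 1H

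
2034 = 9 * 226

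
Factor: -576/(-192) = 3^1 = 3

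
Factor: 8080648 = 2^3*1010081^1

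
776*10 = 7760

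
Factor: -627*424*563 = -1*2^3*3^1*11^1*19^1*53^1*563^1 = -149672424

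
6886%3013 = 860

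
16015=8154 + 7861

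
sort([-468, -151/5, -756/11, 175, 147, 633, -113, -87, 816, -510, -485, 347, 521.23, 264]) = [-510, -485, -468, -113, -87, -756/11, -151/5, 147, 175, 264, 347, 521.23, 633, 816]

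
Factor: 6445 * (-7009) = -1 * 5^1 * 43^1 * 163^1 * 1289^1 = -45173005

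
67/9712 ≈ 0.00690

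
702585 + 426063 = 1128648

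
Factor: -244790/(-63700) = 2^(-1) * 5^(-1) * 7^(-1) * 269^1 = 269/70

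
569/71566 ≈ 0.00795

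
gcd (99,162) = 9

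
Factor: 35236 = 2^2*23^1*383^1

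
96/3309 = 32/1103 ≈ 0.0290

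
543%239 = 65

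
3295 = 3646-351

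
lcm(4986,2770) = 24930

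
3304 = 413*8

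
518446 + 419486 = 937932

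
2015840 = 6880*293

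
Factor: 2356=2^2*19^1*31^1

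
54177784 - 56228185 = -2050401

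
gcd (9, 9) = 9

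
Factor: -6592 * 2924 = -1 * 2^8 * 17^1 * 43^1 * 103^1 = -19275008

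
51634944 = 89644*576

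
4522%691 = 376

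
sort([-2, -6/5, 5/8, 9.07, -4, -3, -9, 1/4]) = [-9, -4, -3, -2, -6/5, 1/4, 5/8, 9.07]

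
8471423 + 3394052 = 11865475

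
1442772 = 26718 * 54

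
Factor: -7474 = -1*2^1*37^1*101^1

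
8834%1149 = 791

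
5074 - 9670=-4596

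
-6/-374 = 3/187 ≈ 0.0160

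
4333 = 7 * 619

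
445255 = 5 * 89051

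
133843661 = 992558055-858714394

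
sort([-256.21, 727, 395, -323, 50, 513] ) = [-323, -256.21, 50, 395, 513, 727] 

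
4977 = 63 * 79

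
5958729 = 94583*63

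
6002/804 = 7 + 187/402 ≈ 7.47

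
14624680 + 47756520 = 62381200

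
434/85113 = 62/12159 ≈ 0.00510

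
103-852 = -749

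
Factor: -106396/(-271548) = 3^(-2) * 19^(-1) * 67^1 = 67/171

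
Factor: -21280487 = -1*21280487^1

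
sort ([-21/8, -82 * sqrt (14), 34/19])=[-82 * sqrt (14), -21/8, 34/19]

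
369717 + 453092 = 822809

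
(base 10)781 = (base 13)481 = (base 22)1db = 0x30d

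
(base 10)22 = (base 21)11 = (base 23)m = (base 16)16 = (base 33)m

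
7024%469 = 458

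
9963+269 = 10232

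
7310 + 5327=12637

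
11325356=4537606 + 6787750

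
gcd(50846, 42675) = 1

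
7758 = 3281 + 4477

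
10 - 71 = -61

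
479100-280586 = 198514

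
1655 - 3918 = -2263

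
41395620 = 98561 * 420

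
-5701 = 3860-9561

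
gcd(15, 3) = 3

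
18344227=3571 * 5137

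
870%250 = 120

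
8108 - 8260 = -152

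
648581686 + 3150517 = 651732203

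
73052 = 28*2609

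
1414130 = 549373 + 864757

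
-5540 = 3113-8653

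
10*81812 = 818120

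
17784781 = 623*28547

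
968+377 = 1345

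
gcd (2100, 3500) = 700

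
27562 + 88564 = 116126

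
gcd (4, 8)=4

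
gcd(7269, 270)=3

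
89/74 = 1 + 15/74 ≈ 1.20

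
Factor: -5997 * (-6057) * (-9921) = -1 * 3^4 * 673^1 * 1999^1 * 3307^1 = -360368707509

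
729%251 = 227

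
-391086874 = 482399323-873486197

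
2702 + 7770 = 10472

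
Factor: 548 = 2^2 * 137^1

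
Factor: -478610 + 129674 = -1 * 2^3 * 3^1 * 7^1 * 31^1 * 67^1 = -348936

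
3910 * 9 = 35190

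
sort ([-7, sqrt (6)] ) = [-7, sqrt (6)] 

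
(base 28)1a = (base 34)14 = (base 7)53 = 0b100110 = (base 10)38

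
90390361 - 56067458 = 34322903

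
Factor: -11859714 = -1*2^1*3^2*658873^1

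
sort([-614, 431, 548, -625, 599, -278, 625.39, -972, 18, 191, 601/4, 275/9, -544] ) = [-972, -625, -614, -544, -278, 18, 275/9, 601/4, 191, 431, 548, 599, 625.39] 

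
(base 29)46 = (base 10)122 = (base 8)172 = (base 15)82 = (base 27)4e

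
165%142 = 23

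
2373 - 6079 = -3706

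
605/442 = 1+163/442≈1.37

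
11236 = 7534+3702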